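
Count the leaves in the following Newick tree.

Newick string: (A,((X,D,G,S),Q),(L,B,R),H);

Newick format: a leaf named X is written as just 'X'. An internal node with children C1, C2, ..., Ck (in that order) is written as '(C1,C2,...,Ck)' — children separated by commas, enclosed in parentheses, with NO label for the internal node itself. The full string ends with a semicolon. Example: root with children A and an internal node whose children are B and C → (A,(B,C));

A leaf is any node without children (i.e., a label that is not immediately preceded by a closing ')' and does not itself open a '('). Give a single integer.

Answer: 10

Derivation:
Newick: (A,((X,D,G,S),Q),(L,B,R),H);
Scan left-to-right; a leaf is any maximal label run not followed by '(':
  pos 1: leaf 'A' → count = 1
  pos 5: leaf 'X' → count = 2
  pos 7: leaf 'D' → count = 3
  pos 9: leaf 'G' → count = 4
  pos 11: leaf 'S' → count = 5
  pos 14: leaf 'Q' → count = 6
  pos 18: leaf 'L' → count = 7
  pos 20: leaf 'B' → count = 8
  pos 22: leaf 'R' → count = 9
  pos 25: leaf 'H' → count = 10
Total leaves: 10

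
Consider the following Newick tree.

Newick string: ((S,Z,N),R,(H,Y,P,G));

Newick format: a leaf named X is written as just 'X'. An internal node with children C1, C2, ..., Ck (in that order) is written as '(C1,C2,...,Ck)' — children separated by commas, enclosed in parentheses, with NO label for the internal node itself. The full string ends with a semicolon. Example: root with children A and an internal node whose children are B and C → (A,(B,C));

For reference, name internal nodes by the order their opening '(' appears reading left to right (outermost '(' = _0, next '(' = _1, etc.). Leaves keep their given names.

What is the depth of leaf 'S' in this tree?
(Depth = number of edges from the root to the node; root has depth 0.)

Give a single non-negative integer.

Newick: ((S,Z,N),R,(H,Y,P,G));
Naming internals by '(' encounter order: outermost '(' = _0, next = _1, ...
Query node: S
Path from root: _0 -> _1 -> S
Depth of S: 2 (number of edges from root)

Answer: 2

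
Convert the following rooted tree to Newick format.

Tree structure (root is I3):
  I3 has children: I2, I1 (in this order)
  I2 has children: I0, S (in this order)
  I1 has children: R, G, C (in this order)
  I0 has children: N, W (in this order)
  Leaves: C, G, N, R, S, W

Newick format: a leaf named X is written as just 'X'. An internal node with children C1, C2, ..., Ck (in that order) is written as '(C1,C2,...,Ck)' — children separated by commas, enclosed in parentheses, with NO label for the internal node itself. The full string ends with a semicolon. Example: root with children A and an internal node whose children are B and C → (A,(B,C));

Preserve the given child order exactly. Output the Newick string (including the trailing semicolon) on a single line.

internal I3 with children ['I2', 'I1']
  internal I2 with children ['I0', 'S']
    internal I0 with children ['N', 'W']
      leaf 'N' → 'N'
      leaf 'W' → 'W'
    → '(N,W)'
    leaf 'S' → 'S'
  → '((N,W),S)'
  internal I1 with children ['R', 'G', 'C']
    leaf 'R' → 'R'
    leaf 'G' → 'G'
    leaf 'C' → 'C'
  → '(R,G,C)'
→ '(((N,W),S),(R,G,C))'
Final: (((N,W),S),(R,G,C));

Answer: (((N,W),S),(R,G,C));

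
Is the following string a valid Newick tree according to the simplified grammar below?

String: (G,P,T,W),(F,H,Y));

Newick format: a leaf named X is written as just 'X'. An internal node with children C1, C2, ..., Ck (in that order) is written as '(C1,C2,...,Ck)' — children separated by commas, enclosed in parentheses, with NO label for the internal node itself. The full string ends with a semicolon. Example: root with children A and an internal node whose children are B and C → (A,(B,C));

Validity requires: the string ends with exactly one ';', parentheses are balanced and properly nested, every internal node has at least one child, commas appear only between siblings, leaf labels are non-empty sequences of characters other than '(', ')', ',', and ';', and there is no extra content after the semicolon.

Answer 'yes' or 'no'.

Input: (G,P,T,W),(F,H,Y));
Paren balance: 2 '(' vs 3 ')' MISMATCH
Ends with single ';': True
Full parse: FAILS (extra content after tree at pos 9)
Valid: False

Answer: no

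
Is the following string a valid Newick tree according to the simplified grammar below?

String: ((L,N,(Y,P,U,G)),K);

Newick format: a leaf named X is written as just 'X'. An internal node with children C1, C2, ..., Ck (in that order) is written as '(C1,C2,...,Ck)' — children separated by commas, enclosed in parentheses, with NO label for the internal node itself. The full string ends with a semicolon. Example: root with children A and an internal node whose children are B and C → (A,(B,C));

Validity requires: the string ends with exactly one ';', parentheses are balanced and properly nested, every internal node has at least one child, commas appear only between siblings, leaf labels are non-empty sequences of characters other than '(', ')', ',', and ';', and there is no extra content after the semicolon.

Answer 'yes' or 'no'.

Input: ((L,N,(Y,P,U,G)),K);
Paren balance: 3 '(' vs 3 ')' OK
Ends with single ';': True
Full parse: OK
Valid: True

Answer: yes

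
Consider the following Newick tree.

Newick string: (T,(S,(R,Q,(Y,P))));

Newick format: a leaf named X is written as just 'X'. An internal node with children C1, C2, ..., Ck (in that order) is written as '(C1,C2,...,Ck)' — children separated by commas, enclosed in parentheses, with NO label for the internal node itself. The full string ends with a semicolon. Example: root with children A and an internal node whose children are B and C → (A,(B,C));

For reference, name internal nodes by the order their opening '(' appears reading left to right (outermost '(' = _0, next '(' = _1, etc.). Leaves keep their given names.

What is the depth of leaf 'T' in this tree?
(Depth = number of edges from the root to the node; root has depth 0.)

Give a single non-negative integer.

Newick: (T,(S,(R,Q,(Y,P))));
Naming internals by '(' encounter order: outermost '(' = _0, next = _1, ...
Query node: T
Path from root: _0 -> T
Depth of T: 1 (number of edges from root)

Answer: 1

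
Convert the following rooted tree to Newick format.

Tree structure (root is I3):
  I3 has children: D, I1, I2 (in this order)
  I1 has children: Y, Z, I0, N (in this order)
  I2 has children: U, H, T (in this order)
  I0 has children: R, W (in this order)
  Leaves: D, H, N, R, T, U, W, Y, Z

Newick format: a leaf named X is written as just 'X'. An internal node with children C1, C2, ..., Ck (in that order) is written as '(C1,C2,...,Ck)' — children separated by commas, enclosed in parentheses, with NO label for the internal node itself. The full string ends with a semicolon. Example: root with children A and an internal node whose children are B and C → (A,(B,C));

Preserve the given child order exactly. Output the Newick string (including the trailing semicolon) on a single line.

internal I3 with children ['D', 'I1', 'I2']
  leaf 'D' → 'D'
  internal I1 with children ['Y', 'Z', 'I0', 'N']
    leaf 'Y' → 'Y'
    leaf 'Z' → 'Z'
    internal I0 with children ['R', 'W']
      leaf 'R' → 'R'
      leaf 'W' → 'W'
    → '(R,W)'
    leaf 'N' → 'N'
  → '(Y,Z,(R,W),N)'
  internal I2 with children ['U', 'H', 'T']
    leaf 'U' → 'U'
    leaf 'H' → 'H'
    leaf 'T' → 'T'
  → '(U,H,T)'
→ '(D,(Y,Z,(R,W),N),(U,H,T))'
Final: (D,(Y,Z,(R,W),N),(U,H,T));

Answer: (D,(Y,Z,(R,W),N),(U,H,T));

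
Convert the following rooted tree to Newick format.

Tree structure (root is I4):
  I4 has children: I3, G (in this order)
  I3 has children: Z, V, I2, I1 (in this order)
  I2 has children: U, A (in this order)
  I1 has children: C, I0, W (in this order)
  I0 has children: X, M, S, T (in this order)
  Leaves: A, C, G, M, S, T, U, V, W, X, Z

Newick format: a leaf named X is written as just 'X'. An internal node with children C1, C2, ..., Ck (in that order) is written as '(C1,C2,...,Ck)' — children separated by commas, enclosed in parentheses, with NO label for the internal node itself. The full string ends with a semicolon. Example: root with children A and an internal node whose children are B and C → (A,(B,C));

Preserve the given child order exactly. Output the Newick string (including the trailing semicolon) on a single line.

Answer: ((Z,V,(U,A),(C,(X,M,S,T),W)),G);

Derivation:
internal I4 with children ['I3', 'G']
  internal I3 with children ['Z', 'V', 'I2', 'I1']
    leaf 'Z' → 'Z'
    leaf 'V' → 'V'
    internal I2 with children ['U', 'A']
      leaf 'U' → 'U'
      leaf 'A' → 'A'
    → '(U,A)'
    internal I1 with children ['C', 'I0', 'W']
      leaf 'C' → 'C'
      internal I0 with children ['X', 'M', 'S', 'T']
        leaf 'X' → 'X'
        leaf 'M' → 'M'
        leaf 'S' → 'S'
        leaf 'T' → 'T'
      → '(X,M,S,T)'
      leaf 'W' → 'W'
    → '(C,(X,M,S,T),W)'
  → '(Z,V,(U,A),(C,(X,M,S,T),W))'
  leaf 'G' → 'G'
→ '((Z,V,(U,A),(C,(X,M,S,T),W)),G)'
Final: ((Z,V,(U,A),(C,(X,M,S,T),W)),G);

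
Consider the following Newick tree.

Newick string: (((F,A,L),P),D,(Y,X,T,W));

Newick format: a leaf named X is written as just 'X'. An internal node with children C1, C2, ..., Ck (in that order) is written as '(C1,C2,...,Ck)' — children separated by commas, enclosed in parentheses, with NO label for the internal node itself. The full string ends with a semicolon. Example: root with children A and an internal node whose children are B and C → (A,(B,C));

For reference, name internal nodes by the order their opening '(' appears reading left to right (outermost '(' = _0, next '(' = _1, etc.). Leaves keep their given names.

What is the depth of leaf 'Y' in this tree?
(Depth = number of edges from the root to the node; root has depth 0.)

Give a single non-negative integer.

Newick: (((F,A,L),P),D,(Y,X,T,W));
Naming internals by '(' encounter order: outermost '(' = _0, next = _1, ...
Query node: Y
Path from root: _0 -> _3 -> Y
Depth of Y: 2 (number of edges from root)

Answer: 2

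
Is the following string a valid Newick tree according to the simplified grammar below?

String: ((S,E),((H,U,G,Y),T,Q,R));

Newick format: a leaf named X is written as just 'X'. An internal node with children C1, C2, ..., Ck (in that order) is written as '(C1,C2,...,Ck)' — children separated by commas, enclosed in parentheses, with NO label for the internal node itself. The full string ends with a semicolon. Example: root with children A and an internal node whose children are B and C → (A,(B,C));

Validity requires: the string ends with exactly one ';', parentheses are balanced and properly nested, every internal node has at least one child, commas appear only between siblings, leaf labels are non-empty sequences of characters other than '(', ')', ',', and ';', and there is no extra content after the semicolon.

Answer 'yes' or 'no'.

Answer: yes

Derivation:
Input: ((S,E),((H,U,G,Y),T,Q,R));
Paren balance: 4 '(' vs 4 ')' OK
Ends with single ';': True
Full parse: OK
Valid: True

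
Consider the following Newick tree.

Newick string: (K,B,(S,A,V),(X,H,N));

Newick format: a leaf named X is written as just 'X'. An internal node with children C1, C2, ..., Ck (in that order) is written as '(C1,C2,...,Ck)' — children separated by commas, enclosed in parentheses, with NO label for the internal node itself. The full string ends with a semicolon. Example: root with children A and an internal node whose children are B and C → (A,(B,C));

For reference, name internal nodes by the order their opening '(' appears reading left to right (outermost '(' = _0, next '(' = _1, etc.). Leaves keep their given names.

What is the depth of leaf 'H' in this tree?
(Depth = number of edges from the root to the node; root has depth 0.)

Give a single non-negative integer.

Newick: (K,B,(S,A,V),(X,H,N));
Naming internals by '(' encounter order: outermost '(' = _0, next = _1, ...
Query node: H
Path from root: _0 -> _2 -> H
Depth of H: 2 (number of edges from root)

Answer: 2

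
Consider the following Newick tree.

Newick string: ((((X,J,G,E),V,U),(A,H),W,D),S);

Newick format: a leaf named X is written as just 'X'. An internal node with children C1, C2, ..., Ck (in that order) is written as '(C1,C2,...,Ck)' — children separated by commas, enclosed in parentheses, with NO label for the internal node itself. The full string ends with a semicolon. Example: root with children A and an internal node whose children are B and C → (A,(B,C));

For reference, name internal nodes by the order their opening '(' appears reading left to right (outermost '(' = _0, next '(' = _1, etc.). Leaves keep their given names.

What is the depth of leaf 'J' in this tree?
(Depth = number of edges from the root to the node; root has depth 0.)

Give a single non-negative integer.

Newick: ((((X,J,G,E),V,U),(A,H),W,D),S);
Naming internals by '(' encounter order: outermost '(' = _0, next = _1, ...
Query node: J
Path from root: _0 -> _1 -> _2 -> _3 -> J
Depth of J: 4 (number of edges from root)

Answer: 4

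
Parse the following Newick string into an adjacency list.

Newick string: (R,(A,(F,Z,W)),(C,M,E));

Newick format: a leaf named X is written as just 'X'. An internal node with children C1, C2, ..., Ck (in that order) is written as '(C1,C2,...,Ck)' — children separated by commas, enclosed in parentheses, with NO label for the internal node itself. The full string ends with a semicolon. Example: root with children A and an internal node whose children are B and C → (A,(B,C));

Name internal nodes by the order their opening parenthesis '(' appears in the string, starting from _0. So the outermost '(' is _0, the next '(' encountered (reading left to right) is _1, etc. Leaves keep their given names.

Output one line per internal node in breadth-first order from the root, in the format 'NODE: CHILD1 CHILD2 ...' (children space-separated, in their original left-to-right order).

Answer: _0: R _1 _3
_1: A _2
_3: C M E
_2: F Z W

Derivation:
Input: (R,(A,(F,Z,W)),(C,M,E));
Scanning left-to-right, naming '(' by encounter order:
  pos 0: '(' -> open internal node _0 (depth 1)
  pos 3: '(' -> open internal node _1 (depth 2)
  pos 6: '(' -> open internal node _2 (depth 3)
  pos 12: ')' -> close internal node _2 (now at depth 2)
  pos 13: ')' -> close internal node _1 (now at depth 1)
  pos 15: '(' -> open internal node _3 (depth 2)
  pos 21: ')' -> close internal node _3 (now at depth 1)
  pos 22: ')' -> close internal node _0 (now at depth 0)
Total internal nodes: 4
BFS adjacency from root:
  _0: R _1 _3
  _1: A _2
  _3: C M E
  _2: F Z W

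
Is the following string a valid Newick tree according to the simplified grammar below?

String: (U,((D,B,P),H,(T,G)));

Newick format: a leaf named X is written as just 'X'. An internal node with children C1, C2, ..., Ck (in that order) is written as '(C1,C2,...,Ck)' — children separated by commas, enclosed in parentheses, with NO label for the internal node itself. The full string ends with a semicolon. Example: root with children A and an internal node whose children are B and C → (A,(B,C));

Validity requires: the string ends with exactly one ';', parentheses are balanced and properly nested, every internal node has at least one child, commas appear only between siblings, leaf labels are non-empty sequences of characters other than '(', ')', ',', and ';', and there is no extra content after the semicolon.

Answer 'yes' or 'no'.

Input: (U,((D,B,P),H,(T,G)));
Paren balance: 4 '(' vs 4 ')' OK
Ends with single ';': True
Full parse: OK
Valid: True

Answer: yes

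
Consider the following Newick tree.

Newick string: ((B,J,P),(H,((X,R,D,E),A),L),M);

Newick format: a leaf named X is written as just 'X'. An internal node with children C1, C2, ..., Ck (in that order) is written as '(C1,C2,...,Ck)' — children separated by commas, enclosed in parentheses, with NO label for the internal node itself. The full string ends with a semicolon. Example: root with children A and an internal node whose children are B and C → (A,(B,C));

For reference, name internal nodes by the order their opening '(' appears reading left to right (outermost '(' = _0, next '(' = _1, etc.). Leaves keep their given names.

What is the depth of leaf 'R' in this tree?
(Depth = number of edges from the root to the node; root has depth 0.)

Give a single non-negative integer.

Newick: ((B,J,P),(H,((X,R,D,E),A),L),M);
Naming internals by '(' encounter order: outermost '(' = _0, next = _1, ...
Query node: R
Path from root: _0 -> _2 -> _3 -> _4 -> R
Depth of R: 4 (number of edges from root)

Answer: 4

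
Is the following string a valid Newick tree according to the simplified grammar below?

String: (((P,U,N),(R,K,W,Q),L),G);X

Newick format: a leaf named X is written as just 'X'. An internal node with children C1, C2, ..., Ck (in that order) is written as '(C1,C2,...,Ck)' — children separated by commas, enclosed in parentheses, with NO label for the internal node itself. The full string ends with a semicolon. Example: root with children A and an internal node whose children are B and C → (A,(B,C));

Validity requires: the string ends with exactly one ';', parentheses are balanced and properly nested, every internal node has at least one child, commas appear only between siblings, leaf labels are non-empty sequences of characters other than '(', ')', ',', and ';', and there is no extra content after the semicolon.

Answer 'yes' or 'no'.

Answer: no

Derivation:
Input: (((P,U,N),(R,K,W,Q),L),G);X
Paren balance: 4 '(' vs 4 ')' OK
Ends with single ';': False
Full parse: FAILS (must end with ;)
Valid: False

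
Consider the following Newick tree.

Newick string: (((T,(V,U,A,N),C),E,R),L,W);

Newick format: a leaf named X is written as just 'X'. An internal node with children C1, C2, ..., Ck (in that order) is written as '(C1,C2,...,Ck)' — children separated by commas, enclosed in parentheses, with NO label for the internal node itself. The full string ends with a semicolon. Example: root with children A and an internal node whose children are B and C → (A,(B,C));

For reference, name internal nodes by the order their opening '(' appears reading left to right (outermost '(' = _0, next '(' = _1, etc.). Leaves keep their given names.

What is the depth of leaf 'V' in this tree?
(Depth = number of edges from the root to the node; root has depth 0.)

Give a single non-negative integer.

Newick: (((T,(V,U,A,N),C),E,R),L,W);
Naming internals by '(' encounter order: outermost '(' = _0, next = _1, ...
Query node: V
Path from root: _0 -> _1 -> _2 -> _3 -> V
Depth of V: 4 (number of edges from root)

Answer: 4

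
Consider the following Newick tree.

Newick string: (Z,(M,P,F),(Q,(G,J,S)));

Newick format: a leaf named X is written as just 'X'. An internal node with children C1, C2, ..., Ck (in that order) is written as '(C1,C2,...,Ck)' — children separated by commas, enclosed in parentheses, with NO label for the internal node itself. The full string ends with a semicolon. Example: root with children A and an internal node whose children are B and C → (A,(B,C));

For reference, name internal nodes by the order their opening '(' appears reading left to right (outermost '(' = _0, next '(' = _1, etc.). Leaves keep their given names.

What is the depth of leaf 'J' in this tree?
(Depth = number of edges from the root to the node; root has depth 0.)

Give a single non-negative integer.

Newick: (Z,(M,P,F),(Q,(G,J,S)));
Naming internals by '(' encounter order: outermost '(' = _0, next = _1, ...
Query node: J
Path from root: _0 -> _2 -> _3 -> J
Depth of J: 3 (number of edges from root)

Answer: 3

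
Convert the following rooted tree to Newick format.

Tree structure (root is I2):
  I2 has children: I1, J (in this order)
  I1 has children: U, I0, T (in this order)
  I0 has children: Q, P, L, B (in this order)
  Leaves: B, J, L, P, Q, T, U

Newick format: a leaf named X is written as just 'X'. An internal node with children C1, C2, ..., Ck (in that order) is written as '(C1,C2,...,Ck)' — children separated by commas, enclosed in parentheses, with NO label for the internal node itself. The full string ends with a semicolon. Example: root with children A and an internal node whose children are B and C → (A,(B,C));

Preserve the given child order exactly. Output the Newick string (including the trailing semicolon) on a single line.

Answer: ((U,(Q,P,L,B),T),J);

Derivation:
internal I2 with children ['I1', 'J']
  internal I1 with children ['U', 'I0', 'T']
    leaf 'U' → 'U'
    internal I0 with children ['Q', 'P', 'L', 'B']
      leaf 'Q' → 'Q'
      leaf 'P' → 'P'
      leaf 'L' → 'L'
      leaf 'B' → 'B'
    → '(Q,P,L,B)'
    leaf 'T' → 'T'
  → '(U,(Q,P,L,B),T)'
  leaf 'J' → 'J'
→ '((U,(Q,P,L,B),T),J)'
Final: ((U,(Q,P,L,B),T),J);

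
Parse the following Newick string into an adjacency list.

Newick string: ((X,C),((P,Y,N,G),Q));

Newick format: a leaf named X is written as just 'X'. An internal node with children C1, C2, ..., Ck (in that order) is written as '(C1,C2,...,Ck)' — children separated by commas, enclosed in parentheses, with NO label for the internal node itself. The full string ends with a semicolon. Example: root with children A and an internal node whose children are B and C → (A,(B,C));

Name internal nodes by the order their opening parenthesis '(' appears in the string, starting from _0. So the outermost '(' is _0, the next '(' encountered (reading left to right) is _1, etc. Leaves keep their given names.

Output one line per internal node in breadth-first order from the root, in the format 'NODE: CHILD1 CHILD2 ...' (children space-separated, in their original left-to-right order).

Answer: _0: _1 _2
_1: X C
_2: _3 Q
_3: P Y N G

Derivation:
Input: ((X,C),((P,Y,N,G),Q));
Scanning left-to-right, naming '(' by encounter order:
  pos 0: '(' -> open internal node _0 (depth 1)
  pos 1: '(' -> open internal node _1 (depth 2)
  pos 5: ')' -> close internal node _1 (now at depth 1)
  pos 7: '(' -> open internal node _2 (depth 2)
  pos 8: '(' -> open internal node _3 (depth 3)
  pos 16: ')' -> close internal node _3 (now at depth 2)
  pos 19: ')' -> close internal node _2 (now at depth 1)
  pos 20: ')' -> close internal node _0 (now at depth 0)
Total internal nodes: 4
BFS adjacency from root:
  _0: _1 _2
  _1: X C
  _2: _3 Q
  _3: P Y N G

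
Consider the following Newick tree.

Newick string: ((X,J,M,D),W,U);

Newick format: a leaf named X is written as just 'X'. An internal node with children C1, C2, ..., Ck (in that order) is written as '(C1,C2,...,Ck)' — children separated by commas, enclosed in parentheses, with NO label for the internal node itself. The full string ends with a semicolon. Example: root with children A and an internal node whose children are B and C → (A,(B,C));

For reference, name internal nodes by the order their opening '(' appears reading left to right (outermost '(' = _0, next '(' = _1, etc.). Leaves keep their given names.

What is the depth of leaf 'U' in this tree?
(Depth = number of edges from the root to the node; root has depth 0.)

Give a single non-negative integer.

Answer: 1

Derivation:
Newick: ((X,J,M,D),W,U);
Naming internals by '(' encounter order: outermost '(' = _0, next = _1, ...
Query node: U
Path from root: _0 -> U
Depth of U: 1 (number of edges from root)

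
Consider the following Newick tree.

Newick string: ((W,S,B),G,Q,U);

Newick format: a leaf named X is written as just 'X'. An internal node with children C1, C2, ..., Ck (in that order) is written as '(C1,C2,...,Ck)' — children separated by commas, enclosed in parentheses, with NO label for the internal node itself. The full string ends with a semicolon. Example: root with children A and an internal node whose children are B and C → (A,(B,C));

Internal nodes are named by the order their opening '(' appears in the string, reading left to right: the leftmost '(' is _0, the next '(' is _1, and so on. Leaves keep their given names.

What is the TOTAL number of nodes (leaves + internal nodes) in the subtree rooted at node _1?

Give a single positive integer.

Answer: 4

Derivation:
Newick: ((W,S,B),G,Q,U);
Locate _1: it is the '(' at position 1 (the 2nd '(' reading left to right).
Query: subtree rooted at _1
_1: subtree_size = 1 + 3
  W: subtree_size = 1 + 0
  S: subtree_size = 1 + 0
  B: subtree_size = 1 + 0
Total subtree size of _1: 4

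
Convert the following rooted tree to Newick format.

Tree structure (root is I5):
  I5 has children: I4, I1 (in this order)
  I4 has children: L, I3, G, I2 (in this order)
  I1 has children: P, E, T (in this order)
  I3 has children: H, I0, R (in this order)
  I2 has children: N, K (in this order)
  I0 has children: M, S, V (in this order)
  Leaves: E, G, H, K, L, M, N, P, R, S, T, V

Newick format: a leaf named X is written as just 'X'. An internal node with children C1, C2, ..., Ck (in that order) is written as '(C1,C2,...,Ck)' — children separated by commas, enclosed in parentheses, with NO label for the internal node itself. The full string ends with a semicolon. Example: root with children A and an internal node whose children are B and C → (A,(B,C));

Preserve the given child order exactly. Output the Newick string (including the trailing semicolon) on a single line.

Answer: ((L,(H,(M,S,V),R),G,(N,K)),(P,E,T));

Derivation:
internal I5 with children ['I4', 'I1']
  internal I4 with children ['L', 'I3', 'G', 'I2']
    leaf 'L' → 'L'
    internal I3 with children ['H', 'I0', 'R']
      leaf 'H' → 'H'
      internal I0 with children ['M', 'S', 'V']
        leaf 'M' → 'M'
        leaf 'S' → 'S'
        leaf 'V' → 'V'
      → '(M,S,V)'
      leaf 'R' → 'R'
    → '(H,(M,S,V),R)'
    leaf 'G' → 'G'
    internal I2 with children ['N', 'K']
      leaf 'N' → 'N'
      leaf 'K' → 'K'
    → '(N,K)'
  → '(L,(H,(M,S,V),R),G,(N,K))'
  internal I1 with children ['P', 'E', 'T']
    leaf 'P' → 'P'
    leaf 'E' → 'E'
    leaf 'T' → 'T'
  → '(P,E,T)'
→ '((L,(H,(M,S,V),R),G,(N,K)),(P,E,T))'
Final: ((L,(H,(M,S,V),R),G,(N,K)),(P,E,T));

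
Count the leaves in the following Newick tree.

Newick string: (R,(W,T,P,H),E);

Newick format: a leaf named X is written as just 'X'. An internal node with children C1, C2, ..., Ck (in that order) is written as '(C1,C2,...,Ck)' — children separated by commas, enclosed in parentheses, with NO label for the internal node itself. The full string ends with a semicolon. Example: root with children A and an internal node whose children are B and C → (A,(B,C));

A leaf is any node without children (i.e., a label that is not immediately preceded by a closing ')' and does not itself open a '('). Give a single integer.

Newick: (R,(W,T,P,H),E);
Scan left-to-right; a leaf is any maximal label run not followed by '(':
  pos 1: leaf 'R' → count = 1
  pos 4: leaf 'W' → count = 2
  pos 6: leaf 'T' → count = 3
  pos 8: leaf 'P' → count = 4
  pos 10: leaf 'H' → count = 5
  pos 13: leaf 'E' → count = 6
Total leaves: 6

Answer: 6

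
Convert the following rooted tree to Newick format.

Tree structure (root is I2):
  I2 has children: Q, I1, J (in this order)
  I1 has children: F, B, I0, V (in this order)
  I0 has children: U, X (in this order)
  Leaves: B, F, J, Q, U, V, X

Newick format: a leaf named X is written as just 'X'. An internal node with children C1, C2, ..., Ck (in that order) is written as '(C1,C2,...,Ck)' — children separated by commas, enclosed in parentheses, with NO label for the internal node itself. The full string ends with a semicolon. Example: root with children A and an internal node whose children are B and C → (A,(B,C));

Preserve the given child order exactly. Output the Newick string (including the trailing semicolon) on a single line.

internal I2 with children ['Q', 'I1', 'J']
  leaf 'Q' → 'Q'
  internal I1 with children ['F', 'B', 'I0', 'V']
    leaf 'F' → 'F'
    leaf 'B' → 'B'
    internal I0 with children ['U', 'X']
      leaf 'U' → 'U'
      leaf 'X' → 'X'
    → '(U,X)'
    leaf 'V' → 'V'
  → '(F,B,(U,X),V)'
  leaf 'J' → 'J'
→ '(Q,(F,B,(U,X),V),J)'
Final: (Q,(F,B,(U,X),V),J);

Answer: (Q,(F,B,(U,X),V),J);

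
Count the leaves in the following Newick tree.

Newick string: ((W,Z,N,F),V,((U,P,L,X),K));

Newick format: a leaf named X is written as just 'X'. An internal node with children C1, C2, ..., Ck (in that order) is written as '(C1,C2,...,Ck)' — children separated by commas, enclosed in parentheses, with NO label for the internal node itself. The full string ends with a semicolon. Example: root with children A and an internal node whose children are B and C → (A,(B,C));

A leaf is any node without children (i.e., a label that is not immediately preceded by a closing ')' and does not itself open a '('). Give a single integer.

Answer: 10

Derivation:
Newick: ((W,Z,N,F),V,((U,P,L,X),K));
Scan left-to-right; a leaf is any maximal label run not followed by '(':
  pos 2: leaf 'W' → count = 1
  pos 4: leaf 'Z' → count = 2
  pos 6: leaf 'N' → count = 3
  pos 8: leaf 'F' → count = 4
  pos 11: leaf 'V' → count = 5
  pos 15: leaf 'U' → count = 6
  pos 17: leaf 'P' → count = 7
  pos 19: leaf 'L' → count = 8
  pos 21: leaf 'X' → count = 9
  pos 24: leaf 'K' → count = 10
Total leaves: 10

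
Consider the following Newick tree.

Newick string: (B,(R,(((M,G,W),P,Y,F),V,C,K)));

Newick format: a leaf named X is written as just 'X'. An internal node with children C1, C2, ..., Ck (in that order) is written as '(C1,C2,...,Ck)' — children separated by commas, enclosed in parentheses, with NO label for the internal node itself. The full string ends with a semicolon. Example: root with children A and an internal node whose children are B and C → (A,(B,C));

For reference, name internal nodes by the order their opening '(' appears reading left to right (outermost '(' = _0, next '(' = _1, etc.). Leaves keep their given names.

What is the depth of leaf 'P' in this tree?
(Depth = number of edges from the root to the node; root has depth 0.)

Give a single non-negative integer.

Newick: (B,(R,(((M,G,W),P,Y,F),V,C,K)));
Naming internals by '(' encounter order: outermost '(' = _0, next = _1, ...
Query node: P
Path from root: _0 -> _1 -> _2 -> _3 -> P
Depth of P: 4 (number of edges from root)

Answer: 4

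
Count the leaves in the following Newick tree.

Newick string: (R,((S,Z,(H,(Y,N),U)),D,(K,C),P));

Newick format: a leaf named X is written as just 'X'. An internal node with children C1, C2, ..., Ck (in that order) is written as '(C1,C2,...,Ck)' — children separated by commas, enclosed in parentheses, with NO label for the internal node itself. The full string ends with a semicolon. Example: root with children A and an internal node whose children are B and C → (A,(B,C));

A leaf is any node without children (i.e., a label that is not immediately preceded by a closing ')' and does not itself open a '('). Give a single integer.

Newick: (R,((S,Z,(H,(Y,N),U)),D,(K,C),P));
Scan left-to-right; a leaf is any maximal label run not followed by '(':
  pos 1: leaf 'R' → count = 1
  pos 5: leaf 'S' → count = 2
  pos 7: leaf 'Z' → count = 3
  pos 10: leaf 'H' → count = 4
  pos 13: leaf 'Y' → count = 5
  pos 15: leaf 'N' → count = 6
  pos 18: leaf 'U' → count = 7
  pos 22: leaf 'D' → count = 8
  pos 25: leaf 'K' → count = 9
  pos 27: leaf 'C' → count = 10
  pos 30: leaf 'P' → count = 11
Total leaves: 11

Answer: 11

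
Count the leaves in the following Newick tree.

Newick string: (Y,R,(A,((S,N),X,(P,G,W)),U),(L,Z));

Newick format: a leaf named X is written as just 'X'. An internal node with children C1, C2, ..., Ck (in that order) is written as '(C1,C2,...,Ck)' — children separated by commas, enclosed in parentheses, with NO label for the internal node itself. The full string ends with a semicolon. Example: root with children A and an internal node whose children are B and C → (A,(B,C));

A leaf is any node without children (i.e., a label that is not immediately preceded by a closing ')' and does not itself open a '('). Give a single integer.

Newick: (Y,R,(A,((S,N),X,(P,G,W)),U),(L,Z));
Scan left-to-right; a leaf is any maximal label run not followed by '(':
  pos 1: leaf 'Y' → count = 1
  pos 3: leaf 'R' → count = 2
  pos 6: leaf 'A' → count = 3
  pos 10: leaf 'S' → count = 4
  pos 12: leaf 'N' → count = 5
  pos 15: leaf 'X' → count = 6
  pos 18: leaf 'P' → count = 7
  pos 20: leaf 'G' → count = 8
  pos 22: leaf 'W' → count = 9
  pos 26: leaf 'U' → count = 10
  pos 30: leaf 'L' → count = 11
  pos 32: leaf 'Z' → count = 12
Total leaves: 12

Answer: 12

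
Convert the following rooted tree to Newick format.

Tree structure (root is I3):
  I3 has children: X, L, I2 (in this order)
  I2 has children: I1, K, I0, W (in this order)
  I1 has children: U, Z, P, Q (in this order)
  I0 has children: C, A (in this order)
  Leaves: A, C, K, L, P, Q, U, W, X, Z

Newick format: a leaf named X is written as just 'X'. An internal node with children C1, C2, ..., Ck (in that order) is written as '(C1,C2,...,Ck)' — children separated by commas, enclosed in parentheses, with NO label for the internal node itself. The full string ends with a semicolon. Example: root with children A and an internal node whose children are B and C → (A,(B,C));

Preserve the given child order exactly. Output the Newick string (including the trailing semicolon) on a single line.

internal I3 with children ['X', 'L', 'I2']
  leaf 'X' → 'X'
  leaf 'L' → 'L'
  internal I2 with children ['I1', 'K', 'I0', 'W']
    internal I1 with children ['U', 'Z', 'P', 'Q']
      leaf 'U' → 'U'
      leaf 'Z' → 'Z'
      leaf 'P' → 'P'
      leaf 'Q' → 'Q'
    → '(U,Z,P,Q)'
    leaf 'K' → 'K'
    internal I0 with children ['C', 'A']
      leaf 'C' → 'C'
      leaf 'A' → 'A'
    → '(C,A)'
    leaf 'W' → 'W'
  → '((U,Z,P,Q),K,(C,A),W)'
→ '(X,L,((U,Z,P,Q),K,(C,A),W))'
Final: (X,L,((U,Z,P,Q),K,(C,A),W));

Answer: (X,L,((U,Z,P,Q),K,(C,A),W));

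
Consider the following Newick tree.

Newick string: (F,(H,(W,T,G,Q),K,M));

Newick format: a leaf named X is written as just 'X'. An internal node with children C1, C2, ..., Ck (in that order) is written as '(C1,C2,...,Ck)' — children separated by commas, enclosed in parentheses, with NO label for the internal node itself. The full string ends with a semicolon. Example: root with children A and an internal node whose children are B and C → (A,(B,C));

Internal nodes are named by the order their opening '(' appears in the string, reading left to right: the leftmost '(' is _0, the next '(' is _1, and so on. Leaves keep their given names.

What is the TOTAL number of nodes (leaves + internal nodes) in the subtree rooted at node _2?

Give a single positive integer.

Answer: 5

Derivation:
Newick: (F,(H,(W,T,G,Q),K,M));
Locate _2: it is the '(' at position 6 (the 3rd '(' reading left to right).
Query: subtree rooted at _2
_2: subtree_size = 1 + 4
  W: subtree_size = 1 + 0
  T: subtree_size = 1 + 0
  G: subtree_size = 1 + 0
  Q: subtree_size = 1 + 0
Total subtree size of _2: 5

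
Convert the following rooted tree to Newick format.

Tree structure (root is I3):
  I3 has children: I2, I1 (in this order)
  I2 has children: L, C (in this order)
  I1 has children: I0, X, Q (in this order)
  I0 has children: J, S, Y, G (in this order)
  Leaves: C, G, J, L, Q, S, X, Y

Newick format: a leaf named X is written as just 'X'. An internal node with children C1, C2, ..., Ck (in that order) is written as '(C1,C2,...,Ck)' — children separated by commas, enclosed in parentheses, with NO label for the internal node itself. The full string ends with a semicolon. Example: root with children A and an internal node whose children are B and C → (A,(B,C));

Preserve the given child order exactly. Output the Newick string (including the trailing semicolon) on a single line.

internal I3 with children ['I2', 'I1']
  internal I2 with children ['L', 'C']
    leaf 'L' → 'L'
    leaf 'C' → 'C'
  → '(L,C)'
  internal I1 with children ['I0', 'X', 'Q']
    internal I0 with children ['J', 'S', 'Y', 'G']
      leaf 'J' → 'J'
      leaf 'S' → 'S'
      leaf 'Y' → 'Y'
      leaf 'G' → 'G'
    → '(J,S,Y,G)'
    leaf 'X' → 'X'
    leaf 'Q' → 'Q'
  → '((J,S,Y,G),X,Q)'
→ '((L,C),((J,S,Y,G),X,Q))'
Final: ((L,C),((J,S,Y,G),X,Q));

Answer: ((L,C),((J,S,Y,G),X,Q));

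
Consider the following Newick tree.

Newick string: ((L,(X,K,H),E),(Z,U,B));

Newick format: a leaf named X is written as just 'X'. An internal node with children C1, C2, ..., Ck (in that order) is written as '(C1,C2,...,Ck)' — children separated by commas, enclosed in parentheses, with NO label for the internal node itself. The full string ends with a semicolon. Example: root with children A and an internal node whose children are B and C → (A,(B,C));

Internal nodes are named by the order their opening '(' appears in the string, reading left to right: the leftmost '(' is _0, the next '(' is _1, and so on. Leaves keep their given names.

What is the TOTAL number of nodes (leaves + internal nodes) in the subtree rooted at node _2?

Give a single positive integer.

Newick: ((L,(X,K,H),E),(Z,U,B));
Locate _2: it is the '(' at position 4 (the 3rd '(' reading left to right).
Query: subtree rooted at _2
_2: subtree_size = 1 + 3
  X: subtree_size = 1 + 0
  K: subtree_size = 1 + 0
  H: subtree_size = 1 + 0
Total subtree size of _2: 4

Answer: 4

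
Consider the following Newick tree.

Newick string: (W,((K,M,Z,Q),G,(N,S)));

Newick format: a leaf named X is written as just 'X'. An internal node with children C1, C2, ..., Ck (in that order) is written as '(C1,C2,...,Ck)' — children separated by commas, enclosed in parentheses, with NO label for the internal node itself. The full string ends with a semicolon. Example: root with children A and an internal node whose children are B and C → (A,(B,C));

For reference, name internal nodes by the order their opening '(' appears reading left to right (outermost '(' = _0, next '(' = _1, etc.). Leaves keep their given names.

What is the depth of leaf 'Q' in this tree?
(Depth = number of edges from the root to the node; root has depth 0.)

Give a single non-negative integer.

Newick: (W,((K,M,Z,Q),G,(N,S)));
Naming internals by '(' encounter order: outermost '(' = _0, next = _1, ...
Query node: Q
Path from root: _0 -> _1 -> _2 -> Q
Depth of Q: 3 (number of edges from root)

Answer: 3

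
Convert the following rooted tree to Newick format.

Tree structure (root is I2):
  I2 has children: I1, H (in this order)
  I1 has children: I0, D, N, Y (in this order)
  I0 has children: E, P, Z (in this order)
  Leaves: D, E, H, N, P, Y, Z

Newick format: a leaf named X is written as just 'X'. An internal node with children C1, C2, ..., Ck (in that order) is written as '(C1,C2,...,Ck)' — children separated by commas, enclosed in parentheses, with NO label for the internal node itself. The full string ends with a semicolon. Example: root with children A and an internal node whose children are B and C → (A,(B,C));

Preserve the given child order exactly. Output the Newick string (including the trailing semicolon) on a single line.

internal I2 with children ['I1', 'H']
  internal I1 with children ['I0', 'D', 'N', 'Y']
    internal I0 with children ['E', 'P', 'Z']
      leaf 'E' → 'E'
      leaf 'P' → 'P'
      leaf 'Z' → 'Z'
    → '(E,P,Z)'
    leaf 'D' → 'D'
    leaf 'N' → 'N'
    leaf 'Y' → 'Y'
  → '((E,P,Z),D,N,Y)'
  leaf 'H' → 'H'
→ '(((E,P,Z),D,N,Y),H)'
Final: (((E,P,Z),D,N,Y),H);

Answer: (((E,P,Z),D,N,Y),H);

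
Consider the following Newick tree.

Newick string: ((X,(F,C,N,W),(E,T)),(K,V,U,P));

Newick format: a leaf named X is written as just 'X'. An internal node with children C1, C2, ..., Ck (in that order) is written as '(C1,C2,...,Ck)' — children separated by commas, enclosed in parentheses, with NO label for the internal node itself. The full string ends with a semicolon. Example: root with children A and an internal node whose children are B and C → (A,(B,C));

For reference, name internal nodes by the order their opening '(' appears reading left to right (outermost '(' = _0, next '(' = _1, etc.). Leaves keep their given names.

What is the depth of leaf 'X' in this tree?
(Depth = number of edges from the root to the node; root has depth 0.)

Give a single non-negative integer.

Newick: ((X,(F,C,N,W),(E,T)),(K,V,U,P));
Naming internals by '(' encounter order: outermost '(' = _0, next = _1, ...
Query node: X
Path from root: _0 -> _1 -> X
Depth of X: 2 (number of edges from root)

Answer: 2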